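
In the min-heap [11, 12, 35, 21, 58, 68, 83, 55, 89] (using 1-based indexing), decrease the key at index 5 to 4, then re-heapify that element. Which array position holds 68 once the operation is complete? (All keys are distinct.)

set index 5 from 58 to 4 → [11, 12, 35, 21, 4, 68, 83, 55, 89]
4 < parent 12 at index 2, swap → [11, 4, 35, 21, 12, 68, 83, 55, 89]
4 < parent 11 at index 1, swap → [4, 11, 35, 21, 12, 68, 83, 55, 89]
resulting array: [4, 11, 35, 21, 12, 68, 83, 55, 89]

6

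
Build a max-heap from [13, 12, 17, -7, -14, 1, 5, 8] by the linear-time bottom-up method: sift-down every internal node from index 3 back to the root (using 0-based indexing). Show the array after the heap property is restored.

sift down from index 3:
  -7 vs only child 8 at index 7, swap → [13, 12, 17, 8, -14, 1, 5, -7]
sift down from index 2: already satisfies heap property
sift down from index 1: already satisfies heap property
sift down from index 0:
  13 vs larger child 17 at index 2, swap → [17, 12, 13, 8, -14, 1, 5, -7]

[17, 12, 13, 8, -14, 1, 5, -7]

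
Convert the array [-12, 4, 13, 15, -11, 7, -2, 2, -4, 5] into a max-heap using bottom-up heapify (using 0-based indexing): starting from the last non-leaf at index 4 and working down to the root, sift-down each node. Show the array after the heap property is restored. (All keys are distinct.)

sift down from index 4:
  -11 vs only child 5 at index 9, swap → [-12, 4, 13, 15, 5, 7, -2, 2, -4, -11]
sift down from index 3: already satisfies heap property
sift down from index 2: already satisfies heap property
sift down from index 1:
  4 vs larger child 15 at index 3, swap → [-12, 15, 13, 4, 5, 7, -2, 2, -4, -11]
sift down from index 0:
  -12 vs larger child 15 at index 1, swap → [15, -12, 13, 4, 5, 7, -2, 2, -4, -11]
  -12 vs larger child 5 at index 4, swap → [15, 5, 13, 4, -12, 7, -2, 2, -4, -11]
  -12 vs only child -11 at index 9, swap → [15, 5, 13, 4, -11, 7, -2, 2, -4, -12]

[15, 5, 13, 4, -11, 7, -2, 2, -4, -12]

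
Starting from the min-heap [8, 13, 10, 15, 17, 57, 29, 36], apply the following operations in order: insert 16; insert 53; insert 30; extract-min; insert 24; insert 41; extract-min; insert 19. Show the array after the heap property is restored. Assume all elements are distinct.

[13, 15, 19, 16, 17, 29, 30, 36, 57, 53, 24, 41]

insert 16:
  append 16 at index 8 → [8, 13, 10, 15, 17, 57, 29, 36, 16] (no swap needed)
insert 53:
  append 53 at index 9 → [8, 13, 10, 15, 17, 57, 29, 36, 16, 53] (no swap needed)
insert 30:
  append 30 at index 10 → [8, 13, 10, 15, 17, 57, 29, 36, 16, 53, 30] (no swap needed)
extract-min → returns 8:
  remove root 8; move last element 30 to root → [30, 13, 10, 15, 17, 57, 29, 36, 16, 53]
  30 vs smaller child 10 at index 2, swap → [10, 13, 30, 15, 17, 57, 29, 36, 16, 53]
  30 vs smaller child 29 at index 6, swap → [10, 13, 29, 15, 17, 57, 30, 36, 16, 53]
insert 24:
  append 24 at index 10 → [10, 13, 29, 15, 17, 57, 30, 36, 16, 53, 24] (no swap needed)
insert 41:
  append 41 at index 11 → [10, 13, 29, 15, 17, 57, 30, 36, 16, 53, 24, 41]
  41 < parent 57 at index 5, swap → [10, 13, 29, 15, 17, 41, 30, 36, 16, 53, 24, 57]
extract-min → returns 10:
  remove root 10; move last element 57 to root → [57, 13, 29, 15, 17, 41, 30, 36, 16, 53, 24]
  57 vs smaller child 13 at index 1, swap → [13, 57, 29, 15, 17, 41, 30, 36, 16, 53, 24]
  57 vs smaller child 15 at index 3, swap → [13, 15, 29, 57, 17, 41, 30, 36, 16, 53, 24]
  57 vs smaller child 16 at index 8, swap → [13, 15, 29, 16, 17, 41, 30, 36, 57, 53, 24]
insert 19:
  append 19 at index 11 → [13, 15, 29, 16, 17, 41, 30, 36, 57, 53, 24, 19]
  19 < parent 41 at index 5, swap → [13, 15, 29, 16, 17, 19, 30, 36, 57, 53, 24, 41]
  19 < parent 29 at index 2, swap → [13, 15, 19, 16, 17, 29, 30, 36, 57, 53, 24, 41]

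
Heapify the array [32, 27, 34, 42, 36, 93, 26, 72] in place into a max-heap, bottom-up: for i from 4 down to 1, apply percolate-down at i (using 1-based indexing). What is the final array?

sift down from index 4:
  42 vs only child 72 at index 8, swap → [32, 27, 34, 72, 36, 93, 26, 42]
sift down from index 3:
  34 vs larger child 93 at index 6, swap → [32, 27, 93, 72, 36, 34, 26, 42]
sift down from index 2:
  27 vs larger child 72 at index 4, swap → [32, 72, 93, 27, 36, 34, 26, 42]
  27 vs only child 42 at index 8, swap → [32, 72, 93, 42, 36, 34, 26, 27]
sift down from index 1:
  32 vs larger child 93 at index 3, swap → [93, 72, 32, 42, 36, 34, 26, 27]
  32 vs larger child 34 at index 6, swap → [93, 72, 34, 42, 36, 32, 26, 27]

[93, 72, 34, 42, 36, 32, 26, 27]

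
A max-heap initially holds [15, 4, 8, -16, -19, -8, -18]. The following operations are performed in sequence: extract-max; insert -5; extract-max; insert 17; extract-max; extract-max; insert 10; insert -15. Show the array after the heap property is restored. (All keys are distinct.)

extract-max → returns 15:
  remove root 15; move last element -18 to root → [-18, 4, 8, -16, -19, -8]
  -18 vs larger child 8 at index 2, swap → [8, 4, -18, -16, -19, -8]
  -18 vs only child -8 at index 5, swap → [8, 4, -8, -16, -19, -18]
insert -5:
  append -5 at index 6 → [8, 4, -8, -16, -19, -18, -5]
  -5 > parent -8 at index 2, swap → [8, 4, -5, -16, -19, -18, -8]
extract-max → returns 8:
  remove root 8; move last element -8 to root → [-8, 4, -5, -16, -19, -18]
  -8 vs larger child 4 at index 1, swap → [4, -8, -5, -16, -19, -18]
insert 17:
  append 17 at index 6 → [4, -8, -5, -16, -19, -18, 17]
  17 > parent -5 at index 2, swap → [4, -8, 17, -16, -19, -18, -5]
  17 > parent 4 at index 0, swap → [17, -8, 4, -16, -19, -18, -5]
extract-max → returns 17:
  remove root 17; move last element -5 to root → [-5, -8, 4, -16, -19, -18]
  -5 vs larger child 4 at index 2, swap → [4, -8, -5, -16, -19, -18]
extract-max → returns 4:
  remove root 4; move last element -18 to root → [-18, -8, -5, -16, -19]
  -18 vs larger child -5 at index 2, swap → [-5, -8, -18, -16, -19]
insert 10:
  append 10 at index 5 → [-5, -8, -18, -16, -19, 10]
  10 > parent -18 at index 2, swap → [-5, -8, 10, -16, -19, -18]
  10 > parent -5 at index 0, swap → [10, -8, -5, -16, -19, -18]
insert -15:
  append -15 at index 6 → [10, -8, -5, -16, -19, -18, -15] (no swap needed)

[10, -8, -5, -16, -19, -18, -15]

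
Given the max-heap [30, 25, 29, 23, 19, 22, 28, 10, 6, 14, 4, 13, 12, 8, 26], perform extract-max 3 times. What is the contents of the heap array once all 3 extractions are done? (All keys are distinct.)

[26, 25, 22, 23, 19, 13, 8, 10, 6, 14, 4, 12]

extract-max #1 returns 30:
  remove root 30; move last element 26 to root → [26, 25, 29, 23, 19, 22, 28, 10, 6, 14, 4, 13, 12, 8]
  26 vs larger child 29 at index 2, swap → [29, 25, 26, 23, 19, 22, 28, 10, 6, 14, 4, 13, 12, 8]
  26 vs larger child 28 at index 6, swap → [29, 25, 28, 23, 19, 22, 26, 10, 6, 14, 4, 13, 12, 8]
extract-max #2 returns 29:
  remove root 29; move last element 8 to root → [8, 25, 28, 23, 19, 22, 26, 10, 6, 14, 4, 13, 12]
  8 vs larger child 28 at index 2, swap → [28, 25, 8, 23, 19, 22, 26, 10, 6, 14, 4, 13, 12]
  8 vs larger child 26 at index 6, swap → [28, 25, 26, 23, 19, 22, 8, 10, 6, 14, 4, 13, 12]
extract-max #3 returns 28:
  remove root 28; move last element 12 to root → [12, 25, 26, 23, 19, 22, 8, 10, 6, 14, 4, 13]
  12 vs larger child 26 at index 2, swap → [26, 25, 12, 23, 19, 22, 8, 10, 6, 14, 4, 13]
  12 vs larger child 22 at index 5, swap → [26, 25, 22, 23, 19, 12, 8, 10, 6, 14, 4, 13]
  12 vs only child 13 at index 11, swap → [26, 25, 22, 23, 19, 13, 8, 10, 6, 14, 4, 12]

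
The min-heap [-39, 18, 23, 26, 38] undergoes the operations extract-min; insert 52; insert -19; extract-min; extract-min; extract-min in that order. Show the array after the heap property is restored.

[26, 38, 52]

extract-min → returns -39:
  remove root -39; move last element 38 to root → [38, 18, 23, 26]
  38 vs smaller child 18 at index 1, swap → [18, 38, 23, 26]
  38 vs only child 26 at index 3, swap → [18, 26, 23, 38]
insert 52:
  append 52 at index 4 → [18, 26, 23, 38, 52] (no swap needed)
insert -19:
  append -19 at index 5 → [18, 26, 23, 38, 52, -19]
  -19 < parent 23 at index 2, swap → [18, 26, -19, 38, 52, 23]
  -19 < parent 18 at index 0, swap → [-19, 26, 18, 38, 52, 23]
extract-min → returns -19:
  remove root -19; move last element 23 to root → [23, 26, 18, 38, 52]
  23 vs smaller child 18 at index 2, swap → [18, 26, 23, 38, 52]
extract-min → returns 18:
  remove root 18; move last element 52 to root → [52, 26, 23, 38]
  52 vs smaller child 23 at index 2, swap → [23, 26, 52, 38]
extract-min → returns 23:
  remove root 23; move last element 38 to root → [38, 26, 52]
  38 vs smaller child 26 at index 1, swap → [26, 38, 52]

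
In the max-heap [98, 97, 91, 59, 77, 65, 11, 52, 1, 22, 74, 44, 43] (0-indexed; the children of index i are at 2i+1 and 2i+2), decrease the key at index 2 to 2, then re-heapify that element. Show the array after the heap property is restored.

set index 2 from 91 to 2 → [98, 97, 2, 59, 77, 65, 11, 52, 1, 22, 74, 44, 43]
2 vs larger child 65 at index 5, swap → [98, 97, 65, 59, 77, 2, 11, 52, 1, 22, 74, 44, 43]
2 vs larger child 44 at index 11, swap → [98, 97, 65, 59, 77, 44, 11, 52, 1, 22, 74, 2, 43]

[98, 97, 65, 59, 77, 44, 11, 52, 1, 22, 74, 2, 43]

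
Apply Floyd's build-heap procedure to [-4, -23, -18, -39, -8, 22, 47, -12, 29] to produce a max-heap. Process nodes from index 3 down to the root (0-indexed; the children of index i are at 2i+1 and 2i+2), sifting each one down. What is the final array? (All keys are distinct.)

sift down from index 3:
  -39 vs larger child 29 at index 8, swap → [-4, -23, -18, 29, -8, 22, 47, -12, -39]
sift down from index 2:
  -18 vs larger child 47 at index 6, swap → [-4, -23, 47, 29, -8, 22, -18, -12, -39]
sift down from index 1:
  -23 vs larger child 29 at index 3, swap → [-4, 29, 47, -23, -8, 22, -18, -12, -39]
  -23 vs larger child -12 at index 7, swap → [-4, 29, 47, -12, -8, 22, -18, -23, -39]
sift down from index 0:
  -4 vs larger child 47 at index 2, swap → [47, 29, -4, -12, -8, 22, -18, -23, -39]
  -4 vs larger child 22 at index 5, swap → [47, 29, 22, -12, -8, -4, -18, -23, -39]

[47, 29, 22, -12, -8, -4, -18, -23, -39]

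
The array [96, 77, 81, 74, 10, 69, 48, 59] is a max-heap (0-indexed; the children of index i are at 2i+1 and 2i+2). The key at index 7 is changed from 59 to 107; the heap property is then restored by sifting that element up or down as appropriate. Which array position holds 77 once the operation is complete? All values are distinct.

set index 7 from 59 to 107 → [96, 77, 81, 74, 10, 69, 48, 107]
107 > parent 74 at index 3, swap → [96, 77, 81, 107, 10, 69, 48, 74]
107 > parent 77 at index 1, swap → [96, 107, 81, 77, 10, 69, 48, 74]
107 > parent 96 at index 0, swap → [107, 96, 81, 77, 10, 69, 48, 74]
resulting array: [107, 96, 81, 77, 10, 69, 48, 74]

3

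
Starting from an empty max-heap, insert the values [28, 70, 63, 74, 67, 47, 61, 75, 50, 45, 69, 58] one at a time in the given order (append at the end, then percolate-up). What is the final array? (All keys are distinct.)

Insert 28:
  append 28 at index 0 → [28] (no swap needed)
Insert 70:
  append 70 at index 1 → [28, 70]
  70 > parent 28 at index 0, swap → [70, 28]
Insert 63:
  append 63 at index 2 → [70, 28, 63] (no swap needed)
Insert 74:
  append 74 at index 3 → [70, 28, 63, 74]
  74 > parent 28 at index 1, swap → [70, 74, 63, 28]
  74 > parent 70 at index 0, swap → [74, 70, 63, 28]
Insert 67:
  append 67 at index 4 → [74, 70, 63, 28, 67] (no swap needed)
Insert 47:
  append 47 at index 5 → [74, 70, 63, 28, 67, 47] (no swap needed)
Insert 61:
  append 61 at index 6 → [74, 70, 63, 28, 67, 47, 61] (no swap needed)
Insert 75:
  append 75 at index 7 → [74, 70, 63, 28, 67, 47, 61, 75]
  75 > parent 28 at index 3, swap → [74, 70, 63, 75, 67, 47, 61, 28]
  75 > parent 70 at index 1, swap → [74, 75, 63, 70, 67, 47, 61, 28]
  75 > parent 74 at index 0, swap → [75, 74, 63, 70, 67, 47, 61, 28]
Insert 50:
  append 50 at index 8 → [75, 74, 63, 70, 67, 47, 61, 28, 50] (no swap needed)
Insert 45:
  append 45 at index 9 → [75, 74, 63, 70, 67, 47, 61, 28, 50, 45] (no swap needed)
Insert 69:
  append 69 at index 10 → [75, 74, 63, 70, 67, 47, 61, 28, 50, 45, 69]
  69 > parent 67 at index 4, swap → [75, 74, 63, 70, 69, 47, 61, 28, 50, 45, 67]
Insert 58:
  append 58 at index 11 → [75, 74, 63, 70, 69, 47, 61, 28, 50, 45, 67, 58]
  58 > parent 47 at index 5, swap → [75, 74, 63, 70, 69, 58, 61, 28, 50, 45, 67, 47]

[75, 74, 63, 70, 69, 58, 61, 28, 50, 45, 67, 47]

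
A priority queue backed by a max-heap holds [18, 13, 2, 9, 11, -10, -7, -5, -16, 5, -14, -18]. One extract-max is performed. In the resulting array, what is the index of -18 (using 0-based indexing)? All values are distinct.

remove root 18; move last element -18 to root → [-18, 13, 2, 9, 11, -10, -7, -5, -16, 5, -14]
-18 vs larger child 13 at index 1, swap → [13, -18, 2, 9, 11, -10, -7, -5, -16, 5, -14]
-18 vs larger child 11 at index 4, swap → [13, 11, 2, 9, -18, -10, -7, -5, -16, 5, -14]
-18 vs larger child 5 at index 9, swap → [13, 11, 2, 9, 5, -10, -7, -5, -16, -18, -14]
resulting array: [13, 11, 2, 9, 5, -10, -7, -5, -16, -18, -14]

9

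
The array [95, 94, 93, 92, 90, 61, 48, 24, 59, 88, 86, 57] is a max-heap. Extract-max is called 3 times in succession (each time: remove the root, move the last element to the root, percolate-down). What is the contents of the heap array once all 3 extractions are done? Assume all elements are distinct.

[92, 90, 86, 59, 88, 61, 48, 24, 57]

extract-max #1 returns 95:
  remove root 95; move last element 57 to root → [57, 94, 93, 92, 90, 61, 48, 24, 59, 88, 86]
  57 vs larger child 94 at index 1, swap → [94, 57, 93, 92, 90, 61, 48, 24, 59, 88, 86]
  57 vs larger child 92 at index 3, swap → [94, 92, 93, 57, 90, 61, 48, 24, 59, 88, 86]
  57 vs larger child 59 at index 8, swap → [94, 92, 93, 59, 90, 61, 48, 24, 57, 88, 86]
extract-max #2 returns 94:
  remove root 94; move last element 86 to root → [86, 92, 93, 59, 90, 61, 48, 24, 57, 88]
  86 vs larger child 93 at index 2, swap → [93, 92, 86, 59, 90, 61, 48, 24, 57, 88]
extract-max #3 returns 93:
  remove root 93; move last element 88 to root → [88, 92, 86, 59, 90, 61, 48, 24, 57]
  88 vs larger child 92 at index 1, swap → [92, 88, 86, 59, 90, 61, 48, 24, 57]
  88 vs larger child 90 at index 4, swap → [92, 90, 86, 59, 88, 61, 48, 24, 57]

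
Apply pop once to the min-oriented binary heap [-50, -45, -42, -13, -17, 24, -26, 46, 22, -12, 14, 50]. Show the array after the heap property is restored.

[-45, -17, -42, -13, -12, 24, -26, 46, 22, 50, 14]

remove root -50; move last element 50 to root → [50, -45, -42, -13, -17, 24, -26, 46, 22, -12, 14]
50 vs smaller child -45 at index 1, swap → [-45, 50, -42, -13, -17, 24, -26, 46, 22, -12, 14]
50 vs smaller child -17 at index 4, swap → [-45, -17, -42, -13, 50, 24, -26, 46, 22, -12, 14]
50 vs smaller child -12 at index 9, swap → [-45, -17, -42, -13, -12, 24, -26, 46, 22, 50, 14]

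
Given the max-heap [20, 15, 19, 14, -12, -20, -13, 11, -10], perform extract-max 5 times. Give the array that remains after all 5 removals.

[-10, -12, -20, -13]

extract-max #1 returns 20:
  remove root 20; move last element -10 to root → [-10, 15, 19, 14, -12, -20, -13, 11]
  -10 vs larger child 19 at index 2, swap → [19, 15, -10, 14, -12, -20, -13, 11]
extract-max #2 returns 19:
  remove root 19; move last element 11 to root → [11, 15, -10, 14, -12, -20, -13]
  11 vs larger child 15 at index 1, swap → [15, 11, -10, 14, -12, -20, -13]
  11 vs larger child 14 at index 3, swap → [15, 14, -10, 11, -12, -20, -13]
extract-max #3 returns 15:
  remove root 15; move last element -13 to root → [-13, 14, -10, 11, -12, -20]
  -13 vs larger child 14 at index 1, swap → [14, -13, -10, 11, -12, -20]
  -13 vs larger child 11 at index 3, swap → [14, 11, -10, -13, -12, -20]
extract-max #4 returns 14:
  remove root 14; move last element -20 to root → [-20, 11, -10, -13, -12]
  -20 vs larger child 11 at index 1, swap → [11, -20, -10, -13, -12]
  -20 vs larger child -12 at index 4, swap → [11, -12, -10, -13, -20]
extract-max #5 returns 11:
  remove root 11; move last element -20 to root → [-20, -12, -10, -13]
  -20 vs larger child -10 at index 2, swap → [-10, -12, -20, -13]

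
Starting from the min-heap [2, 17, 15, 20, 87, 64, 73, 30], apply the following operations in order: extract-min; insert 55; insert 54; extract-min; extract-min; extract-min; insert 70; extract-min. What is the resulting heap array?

extract-min → returns 2:
  remove root 2; move last element 30 to root → [30, 17, 15, 20, 87, 64, 73]
  30 vs smaller child 15 at index 2, swap → [15, 17, 30, 20, 87, 64, 73]
insert 55:
  append 55 at index 7 → [15, 17, 30, 20, 87, 64, 73, 55] (no swap needed)
insert 54:
  append 54 at index 8 → [15, 17, 30, 20, 87, 64, 73, 55, 54] (no swap needed)
extract-min → returns 15:
  remove root 15; move last element 54 to root → [54, 17, 30, 20, 87, 64, 73, 55]
  54 vs smaller child 17 at index 1, swap → [17, 54, 30, 20, 87, 64, 73, 55]
  54 vs smaller child 20 at index 3, swap → [17, 20, 30, 54, 87, 64, 73, 55]
extract-min → returns 17:
  remove root 17; move last element 55 to root → [55, 20, 30, 54, 87, 64, 73]
  55 vs smaller child 20 at index 1, swap → [20, 55, 30, 54, 87, 64, 73]
  55 vs smaller child 54 at index 3, swap → [20, 54, 30, 55, 87, 64, 73]
extract-min → returns 20:
  remove root 20; move last element 73 to root → [73, 54, 30, 55, 87, 64]
  73 vs smaller child 30 at index 2, swap → [30, 54, 73, 55, 87, 64]
  73 vs only child 64 at index 5, swap → [30, 54, 64, 55, 87, 73]
insert 70:
  append 70 at index 6 → [30, 54, 64, 55, 87, 73, 70] (no swap needed)
extract-min → returns 30:
  remove root 30; move last element 70 to root → [70, 54, 64, 55, 87, 73]
  70 vs smaller child 54 at index 1, swap → [54, 70, 64, 55, 87, 73]
  70 vs smaller child 55 at index 3, swap → [54, 55, 64, 70, 87, 73]

[54, 55, 64, 70, 87, 73]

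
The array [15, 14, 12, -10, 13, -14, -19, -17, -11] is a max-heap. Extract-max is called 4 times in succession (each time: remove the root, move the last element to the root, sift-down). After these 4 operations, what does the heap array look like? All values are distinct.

extract-max #1 returns 15:
  remove root 15; move last element -11 to root → [-11, 14, 12, -10, 13, -14, -19, -17]
  -11 vs larger child 14 at index 1, swap → [14, -11, 12, -10, 13, -14, -19, -17]
  -11 vs larger child 13 at index 4, swap → [14, 13, 12, -10, -11, -14, -19, -17]
extract-max #2 returns 14:
  remove root 14; move last element -17 to root → [-17, 13, 12, -10, -11, -14, -19]
  -17 vs larger child 13 at index 1, swap → [13, -17, 12, -10, -11, -14, -19]
  -17 vs larger child -10 at index 3, swap → [13, -10, 12, -17, -11, -14, -19]
extract-max #3 returns 13:
  remove root 13; move last element -19 to root → [-19, -10, 12, -17, -11, -14]
  -19 vs larger child 12 at index 2, swap → [12, -10, -19, -17, -11, -14]
  -19 vs only child -14 at index 5, swap → [12, -10, -14, -17, -11, -19]
extract-max #4 returns 12:
  remove root 12; move last element -19 to root → [-19, -10, -14, -17, -11]
  -19 vs larger child -10 at index 1, swap → [-10, -19, -14, -17, -11]
  -19 vs larger child -11 at index 4, swap → [-10, -11, -14, -17, -19]

[-10, -11, -14, -17, -19]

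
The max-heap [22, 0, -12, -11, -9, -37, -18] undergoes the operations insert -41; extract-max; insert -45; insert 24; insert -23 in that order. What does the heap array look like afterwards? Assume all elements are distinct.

insert -41:
  append -41 at index 7 → [22, 0, -12, -11, -9, -37, -18, -41] (no swap needed)
extract-max → returns 22:
  remove root 22; move last element -41 to root → [-41, 0, -12, -11, -9, -37, -18]
  -41 vs larger child 0 at index 1, swap → [0, -41, -12, -11, -9, -37, -18]
  -41 vs larger child -9 at index 4, swap → [0, -9, -12, -11, -41, -37, -18]
insert -45:
  append -45 at index 7 → [0, -9, -12, -11, -41, -37, -18, -45] (no swap needed)
insert 24:
  append 24 at index 8 → [0, -9, -12, -11, -41, -37, -18, -45, 24]
  24 > parent -11 at index 3, swap → [0, -9, -12, 24, -41, -37, -18, -45, -11]
  24 > parent -9 at index 1, swap → [0, 24, -12, -9, -41, -37, -18, -45, -11]
  24 > parent 0 at index 0, swap → [24, 0, -12, -9, -41, -37, -18, -45, -11]
insert -23:
  append -23 at index 9 → [24, 0, -12, -9, -41, -37, -18, -45, -11, -23]
  -23 > parent -41 at index 4, swap → [24, 0, -12, -9, -23, -37, -18, -45, -11, -41]

[24, 0, -12, -9, -23, -37, -18, -45, -11, -41]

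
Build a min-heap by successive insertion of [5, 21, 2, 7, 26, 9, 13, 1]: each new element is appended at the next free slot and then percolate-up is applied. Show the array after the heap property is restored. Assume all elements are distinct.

[1, 2, 5, 7, 26, 9, 13, 21]

Insert 5:
  append 5 at index 0 → [5] (no swap needed)
Insert 21:
  append 21 at index 1 → [5, 21] (no swap needed)
Insert 2:
  append 2 at index 2 → [5, 21, 2]
  2 < parent 5 at index 0, swap → [2, 21, 5]
Insert 7:
  append 7 at index 3 → [2, 21, 5, 7]
  7 < parent 21 at index 1, swap → [2, 7, 5, 21]
Insert 26:
  append 26 at index 4 → [2, 7, 5, 21, 26] (no swap needed)
Insert 9:
  append 9 at index 5 → [2, 7, 5, 21, 26, 9] (no swap needed)
Insert 13:
  append 13 at index 6 → [2, 7, 5, 21, 26, 9, 13] (no swap needed)
Insert 1:
  append 1 at index 7 → [2, 7, 5, 21, 26, 9, 13, 1]
  1 < parent 21 at index 3, swap → [2, 7, 5, 1, 26, 9, 13, 21]
  1 < parent 7 at index 1, swap → [2, 1, 5, 7, 26, 9, 13, 21]
  1 < parent 2 at index 0, swap → [1, 2, 5, 7, 26, 9, 13, 21]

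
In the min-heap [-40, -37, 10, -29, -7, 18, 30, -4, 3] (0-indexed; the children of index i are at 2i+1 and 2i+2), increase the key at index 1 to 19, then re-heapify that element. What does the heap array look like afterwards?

[-40, -29, 10, -4, -7, 18, 30, 19, 3]

set index 1 from -37 to 19 → [-40, 19, 10, -29, -7, 18, 30, -4, 3]
19 vs smaller child -29 at index 3, swap → [-40, -29, 10, 19, -7, 18, 30, -4, 3]
19 vs smaller child -4 at index 7, swap → [-40, -29, 10, -4, -7, 18, 30, 19, 3]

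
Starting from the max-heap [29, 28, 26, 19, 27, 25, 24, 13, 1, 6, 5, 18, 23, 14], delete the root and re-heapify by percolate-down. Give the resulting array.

[28, 27, 26, 19, 14, 25, 24, 13, 1, 6, 5, 18, 23]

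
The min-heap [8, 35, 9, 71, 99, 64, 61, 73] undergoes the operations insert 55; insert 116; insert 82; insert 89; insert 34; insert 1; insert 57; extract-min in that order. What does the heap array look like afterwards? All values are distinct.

insert 55:
  append 55 at index 8 → [8, 35, 9, 71, 99, 64, 61, 73, 55]
  55 < parent 71 at index 3, swap → [8, 35, 9, 55, 99, 64, 61, 73, 71]
insert 116:
  append 116 at index 9 → [8, 35, 9, 55, 99, 64, 61, 73, 71, 116] (no swap needed)
insert 82:
  append 82 at index 10 → [8, 35, 9, 55, 99, 64, 61, 73, 71, 116, 82]
  82 < parent 99 at index 4, swap → [8, 35, 9, 55, 82, 64, 61, 73, 71, 116, 99]
insert 89:
  append 89 at index 11 → [8, 35, 9, 55, 82, 64, 61, 73, 71, 116, 99, 89] (no swap needed)
insert 34:
  append 34 at index 12 → [8, 35, 9, 55, 82, 64, 61, 73, 71, 116, 99, 89, 34]
  34 < parent 64 at index 5, swap → [8, 35, 9, 55, 82, 34, 61, 73, 71, 116, 99, 89, 64]
insert 1:
  append 1 at index 13 → [8, 35, 9, 55, 82, 34, 61, 73, 71, 116, 99, 89, 64, 1]
  1 < parent 61 at index 6, swap → [8, 35, 9, 55, 82, 34, 1, 73, 71, 116, 99, 89, 64, 61]
  1 < parent 9 at index 2, swap → [8, 35, 1, 55, 82, 34, 9, 73, 71, 116, 99, 89, 64, 61]
  1 < parent 8 at index 0, swap → [1, 35, 8, 55, 82, 34, 9, 73, 71, 116, 99, 89, 64, 61]
insert 57:
  append 57 at index 14 → [1, 35, 8, 55, 82, 34, 9, 73, 71, 116, 99, 89, 64, 61, 57] (no swap needed)
extract-min → returns 1:
  remove root 1; move last element 57 to root → [57, 35, 8, 55, 82, 34, 9, 73, 71, 116, 99, 89, 64, 61]
  57 vs smaller child 8 at index 2, swap → [8, 35, 57, 55, 82, 34, 9, 73, 71, 116, 99, 89, 64, 61]
  57 vs smaller child 9 at index 6, swap → [8, 35, 9, 55, 82, 34, 57, 73, 71, 116, 99, 89, 64, 61]

[8, 35, 9, 55, 82, 34, 57, 73, 71, 116, 99, 89, 64, 61]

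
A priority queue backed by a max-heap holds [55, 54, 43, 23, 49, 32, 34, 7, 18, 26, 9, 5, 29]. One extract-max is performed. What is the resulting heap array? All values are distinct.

[54, 49, 43, 23, 29, 32, 34, 7, 18, 26, 9, 5]

remove root 55; move last element 29 to root → [29, 54, 43, 23, 49, 32, 34, 7, 18, 26, 9, 5]
29 vs larger child 54 at index 1, swap → [54, 29, 43, 23, 49, 32, 34, 7, 18, 26, 9, 5]
29 vs larger child 49 at index 4, swap → [54, 49, 43, 23, 29, 32, 34, 7, 18, 26, 9, 5]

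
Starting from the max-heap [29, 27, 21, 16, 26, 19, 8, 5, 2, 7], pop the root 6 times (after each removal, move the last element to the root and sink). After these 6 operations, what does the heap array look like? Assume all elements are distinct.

[8, 7, 2, 5]

extract-max #1 returns 29:
  remove root 29; move last element 7 to root → [7, 27, 21, 16, 26, 19, 8, 5, 2]
  7 vs larger child 27 at index 1, swap → [27, 7, 21, 16, 26, 19, 8, 5, 2]
  7 vs larger child 26 at index 4, swap → [27, 26, 21, 16, 7, 19, 8, 5, 2]
extract-max #2 returns 27:
  remove root 27; move last element 2 to root → [2, 26, 21, 16, 7, 19, 8, 5]
  2 vs larger child 26 at index 1, swap → [26, 2, 21, 16, 7, 19, 8, 5]
  2 vs larger child 16 at index 3, swap → [26, 16, 21, 2, 7, 19, 8, 5]
  2 vs only child 5 at index 7, swap → [26, 16, 21, 5, 7, 19, 8, 2]
extract-max #3 returns 26:
  remove root 26; move last element 2 to root → [2, 16, 21, 5, 7, 19, 8]
  2 vs larger child 21 at index 2, swap → [21, 16, 2, 5, 7, 19, 8]
  2 vs larger child 19 at index 5, swap → [21, 16, 19, 5, 7, 2, 8]
extract-max #4 returns 21:
  remove root 21; move last element 8 to root → [8, 16, 19, 5, 7, 2]
  8 vs larger child 19 at index 2, swap → [19, 16, 8, 5, 7, 2]
extract-max #5 returns 19:
  remove root 19; move last element 2 to root → [2, 16, 8, 5, 7]
  2 vs larger child 16 at index 1, swap → [16, 2, 8, 5, 7]
  2 vs larger child 7 at index 4, swap → [16, 7, 8, 5, 2]
extract-max #6 returns 16:
  remove root 16; move last element 2 to root → [2, 7, 8, 5]
  2 vs larger child 8 at index 2, swap → [8, 7, 2, 5]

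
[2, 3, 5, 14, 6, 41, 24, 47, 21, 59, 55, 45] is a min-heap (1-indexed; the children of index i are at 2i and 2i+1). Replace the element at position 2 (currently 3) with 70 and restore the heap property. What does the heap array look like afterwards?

[2, 6, 5, 14, 55, 41, 24, 47, 21, 59, 70, 45]

set index 2 from 3 to 70 → [2, 70, 5, 14, 6, 41, 24, 47, 21, 59, 55, 45]
70 vs smaller child 6 at index 5, swap → [2, 6, 5, 14, 70, 41, 24, 47, 21, 59, 55, 45]
70 vs smaller child 55 at index 11, swap → [2, 6, 5, 14, 55, 41, 24, 47, 21, 59, 70, 45]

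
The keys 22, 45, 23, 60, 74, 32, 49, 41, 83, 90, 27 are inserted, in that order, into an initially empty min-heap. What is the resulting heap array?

Insert 22:
  append 22 at index 0 → [22] (no swap needed)
Insert 45:
  append 45 at index 1 → [22, 45] (no swap needed)
Insert 23:
  append 23 at index 2 → [22, 45, 23] (no swap needed)
Insert 60:
  append 60 at index 3 → [22, 45, 23, 60] (no swap needed)
Insert 74:
  append 74 at index 4 → [22, 45, 23, 60, 74] (no swap needed)
Insert 32:
  append 32 at index 5 → [22, 45, 23, 60, 74, 32] (no swap needed)
Insert 49:
  append 49 at index 6 → [22, 45, 23, 60, 74, 32, 49] (no swap needed)
Insert 41:
  append 41 at index 7 → [22, 45, 23, 60, 74, 32, 49, 41]
  41 < parent 60 at index 3, swap → [22, 45, 23, 41, 74, 32, 49, 60]
  41 < parent 45 at index 1, swap → [22, 41, 23, 45, 74, 32, 49, 60]
Insert 83:
  append 83 at index 8 → [22, 41, 23, 45, 74, 32, 49, 60, 83] (no swap needed)
Insert 90:
  append 90 at index 9 → [22, 41, 23, 45, 74, 32, 49, 60, 83, 90] (no swap needed)
Insert 27:
  append 27 at index 10 → [22, 41, 23, 45, 74, 32, 49, 60, 83, 90, 27]
  27 < parent 74 at index 4, swap → [22, 41, 23, 45, 27, 32, 49, 60, 83, 90, 74]
  27 < parent 41 at index 1, swap → [22, 27, 23, 45, 41, 32, 49, 60, 83, 90, 74]

[22, 27, 23, 45, 41, 32, 49, 60, 83, 90, 74]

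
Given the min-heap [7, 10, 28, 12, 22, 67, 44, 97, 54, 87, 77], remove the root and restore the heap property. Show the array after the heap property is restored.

[10, 12, 28, 54, 22, 67, 44, 97, 77, 87]

remove root 7; move last element 77 to root → [77, 10, 28, 12, 22, 67, 44, 97, 54, 87]
77 vs smaller child 10 at index 1, swap → [10, 77, 28, 12, 22, 67, 44, 97, 54, 87]
77 vs smaller child 12 at index 3, swap → [10, 12, 28, 77, 22, 67, 44, 97, 54, 87]
77 vs smaller child 54 at index 8, swap → [10, 12, 28, 54, 22, 67, 44, 97, 77, 87]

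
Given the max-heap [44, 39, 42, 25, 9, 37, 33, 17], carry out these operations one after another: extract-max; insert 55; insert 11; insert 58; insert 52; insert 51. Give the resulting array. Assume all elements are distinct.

extract-max → returns 44:
  remove root 44; move last element 17 to root → [17, 39, 42, 25, 9, 37, 33]
  17 vs larger child 42 at index 2, swap → [42, 39, 17, 25, 9, 37, 33]
  17 vs larger child 37 at index 5, swap → [42, 39, 37, 25, 9, 17, 33]
insert 55:
  append 55 at index 7 → [42, 39, 37, 25, 9, 17, 33, 55]
  55 > parent 25 at index 3, swap → [42, 39, 37, 55, 9, 17, 33, 25]
  55 > parent 39 at index 1, swap → [42, 55, 37, 39, 9, 17, 33, 25]
  55 > parent 42 at index 0, swap → [55, 42, 37, 39, 9, 17, 33, 25]
insert 11:
  append 11 at index 8 → [55, 42, 37, 39, 9, 17, 33, 25, 11] (no swap needed)
insert 58:
  append 58 at index 9 → [55, 42, 37, 39, 9, 17, 33, 25, 11, 58]
  58 > parent 9 at index 4, swap → [55, 42, 37, 39, 58, 17, 33, 25, 11, 9]
  58 > parent 42 at index 1, swap → [55, 58, 37, 39, 42, 17, 33, 25, 11, 9]
  58 > parent 55 at index 0, swap → [58, 55, 37, 39, 42, 17, 33, 25, 11, 9]
insert 52:
  append 52 at index 10 → [58, 55, 37, 39, 42, 17, 33, 25, 11, 9, 52]
  52 > parent 42 at index 4, swap → [58, 55, 37, 39, 52, 17, 33, 25, 11, 9, 42]
insert 51:
  append 51 at index 11 → [58, 55, 37, 39, 52, 17, 33, 25, 11, 9, 42, 51]
  51 > parent 17 at index 5, swap → [58, 55, 37, 39, 52, 51, 33, 25, 11, 9, 42, 17]
  51 > parent 37 at index 2, swap → [58, 55, 51, 39, 52, 37, 33, 25, 11, 9, 42, 17]

[58, 55, 51, 39, 52, 37, 33, 25, 11, 9, 42, 17]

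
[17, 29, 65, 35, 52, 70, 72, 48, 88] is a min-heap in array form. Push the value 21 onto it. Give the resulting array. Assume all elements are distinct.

[17, 21, 65, 35, 29, 70, 72, 48, 88, 52]

append 21 at index 9 → [17, 29, 65, 35, 52, 70, 72, 48, 88, 21]
21 < parent 52 at index 4, swap → [17, 29, 65, 35, 21, 70, 72, 48, 88, 52]
21 < parent 29 at index 1, swap → [17, 21, 65, 35, 29, 70, 72, 48, 88, 52]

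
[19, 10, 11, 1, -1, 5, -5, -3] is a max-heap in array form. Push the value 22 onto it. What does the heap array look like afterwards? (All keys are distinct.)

[22, 19, 11, 10, -1, 5, -5, -3, 1]

append 22 at index 8 → [19, 10, 11, 1, -1, 5, -5, -3, 22]
22 > parent 1 at index 3, swap → [19, 10, 11, 22, -1, 5, -5, -3, 1]
22 > parent 10 at index 1, swap → [19, 22, 11, 10, -1, 5, -5, -3, 1]
22 > parent 19 at index 0, swap → [22, 19, 11, 10, -1, 5, -5, -3, 1]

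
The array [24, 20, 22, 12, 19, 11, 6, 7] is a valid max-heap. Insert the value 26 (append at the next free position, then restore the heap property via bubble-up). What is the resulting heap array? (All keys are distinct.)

append 26 at index 8 → [24, 20, 22, 12, 19, 11, 6, 7, 26]
26 > parent 12 at index 3, swap → [24, 20, 22, 26, 19, 11, 6, 7, 12]
26 > parent 20 at index 1, swap → [24, 26, 22, 20, 19, 11, 6, 7, 12]
26 > parent 24 at index 0, swap → [26, 24, 22, 20, 19, 11, 6, 7, 12]

[26, 24, 22, 20, 19, 11, 6, 7, 12]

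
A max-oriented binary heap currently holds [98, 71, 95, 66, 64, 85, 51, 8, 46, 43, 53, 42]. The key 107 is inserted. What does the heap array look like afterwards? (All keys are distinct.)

[107, 71, 98, 66, 64, 95, 51, 8, 46, 43, 53, 42, 85]

append 107 at index 12 → [98, 71, 95, 66, 64, 85, 51, 8, 46, 43, 53, 42, 107]
107 > parent 85 at index 5, swap → [98, 71, 95, 66, 64, 107, 51, 8, 46, 43, 53, 42, 85]
107 > parent 95 at index 2, swap → [98, 71, 107, 66, 64, 95, 51, 8, 46, 43, 53, 42, 85]
107 > parent 98 at index 0, swap → [107, 71, 98, 66, 64, 95, 51, 8, 46, 43, 53, 42, 85]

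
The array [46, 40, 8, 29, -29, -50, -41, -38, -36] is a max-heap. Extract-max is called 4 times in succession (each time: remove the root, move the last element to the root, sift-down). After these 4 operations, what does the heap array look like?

[-29, -36, -41, -50, -38]

extract-max #1 returns 46:
  remove root 46; move last element -36 to root → [-36, 40, 8, 29, -29, -50, -41, -38]
  -36 vs larger child 40 at index 1, swap → [40, -36, 8, 29, -29, -50, -41, -38]
  -36 vs larger child 29 at index 3, swap → [40, 29, 8, -36, -29, -50, -41, -38]
extract-max #2 returns 40:
  remove root 40; move last element -38 to root → [-38, 29, 8, -36, -29, -50, -41]
  -38 vs larger child 29 at index 1, swap → [29, -38, 8, -36, -29, -50, -41]
  -38 vs larger child -29 at index 4, swap → [29, -29, 8, -36, -38, -50, -41]
extract-max #3 returns 29:
  remove root 29; move last element -41 to root → [-41, -29, 8, -36, -38, -50]
  -41 vs larger child 8 at index 2, swap → [8, -29, -41, -36, -38, -50]
extract-max #4 returns 8:
  remove root 8; move last element -50 to root → [-50, -29, -41, -36, -38]
  -50 vs larger child -29 at index 1, swap → [-29, -50, -41, -36, -38]
  -50 vs larger child -36 at index 3, swap → [-29, -36, -41, -50, -38]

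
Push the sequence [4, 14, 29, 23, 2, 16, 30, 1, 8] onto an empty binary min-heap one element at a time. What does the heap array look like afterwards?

[1, 2, 16, 4, 14, 29, 30, 23, 8]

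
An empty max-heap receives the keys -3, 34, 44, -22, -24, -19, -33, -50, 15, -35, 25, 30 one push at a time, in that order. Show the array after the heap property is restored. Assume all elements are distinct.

[44, 25, 34, -3, 15, 30, -33, -50, -22, -35, -24, -19]

Insert -3:
  append -3 at index 0 → [-3] (no swap needed)
Insert 34:
  append 34 at index 1 → [-3, 34]
  34 > parent -3 at index 0, swap → [34, -3]
Insert 44:
  append 44 at index 2 → [34, -3, 44]
  44 > parent 34 at index 0, swap → [44, -3, 34]
Insert -22:
  append -22 at index 3 → [44, -3, 34, -22] (no swap needed)
Insert -24:
  append -24 at index 4 → [44, -3, 34, -22, -24] (no swap needed)
Insert -19:
  append -19 at index 5 → [44, -3, 34, -22, -24, -19] (no swap needed)
Insert -33:
  append -33 at index 6 → [44, -3, 34, -22, -24, -19, -33] (no swap needed)
Insert -50:
  append -50 at index 7 → [44, -3, 34, -22, -24, -19, -33, -50] (no swap needed)
Insert 15:
  append 15 at index 8 → [44, -3, 34, -22, -24, -19, -33, -50, 15]
  15 > parent -22 at index 3, swap → [44, -3, 34, 15, -24, -19, -33, -50, -22]
  15 > parent -3 at index 1, swap → [44, 15, 34, -3, -24, -19, -33, -50, -22]
Insert -35:
  append -35 at index 9 → [44, 15, 34, -3, -24, -19, -33, -50, -22, -35] (no swap needed)
Insert 25:
  append 25 at index 10 → [44, 15, 34, -3, -24, -19, -33, -50, -22, -35, 25]
  25 > parent -24 at index 4, swap → [44, 15, 34, -3, 25, -19, -33, -50, -22, -35, -24]
  25 > parent 15 at index 1, swap → [44, 25, 34, -3, 15, -19, -33, -50, -22, -35, -24]
Insert 30:
  append 30 at index 11 → [44, 25, 34, -3, 15, -19, -33, -50, -22, -35, -24, 30]
  30 > parent -19 at index 5, swap → [44, 25, 34, -3, 15, 30, -33, -50, -22, -35, -24, -19]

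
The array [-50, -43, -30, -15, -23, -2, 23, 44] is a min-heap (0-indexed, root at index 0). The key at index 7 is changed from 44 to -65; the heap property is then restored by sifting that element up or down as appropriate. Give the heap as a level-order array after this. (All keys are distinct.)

[-65, -50, -30, -43, -23, -2, 23, -15]

set index 7 from 44 to -65 → [-50, -43, -30, -15, -23, -2, 23, -65]
-65 < parent -15 at index 3, swap → [-50, -43, -30, -65, -23, -2, 23, -15]
-65 < parent -43 at index 1, swap → [-50, -65, -30, -43, -23, -2, 23, -15]
-65 < parent -50 at index 0, swap → [-65, -50, -30, -43, -23, -2, 23, -15]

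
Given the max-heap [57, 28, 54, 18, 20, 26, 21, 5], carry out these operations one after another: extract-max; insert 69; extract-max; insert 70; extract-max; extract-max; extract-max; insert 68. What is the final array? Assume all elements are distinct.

extract-max → returns 57:
  remove root 57; move last element 5 to root → [5, 28, 54, 18, 20, 26, 21]
  5 vs larger child 54 at index 2, swap → [54, 28, 5, 18, 20, 26, 21]
  5 vs larger child 26 at index 5, swap → [54, 28, 26, 18, 20, 5, 21]
insert 69:
  append 69 at index 7 → [54, 28, 26, 18, 20, 5, 21, 69]
  69 > parent 18 at index 3, swap → [54, 28, 26, 69, 20, 5, 21, 18]
  69 > parent 28 at index 1, swap → [54, 69, 26, 28, 20, 5, 21, 18]
  69 > parent 54 at index 0, swap → [69, 54, 26, 28, 20, 5, 21, 18]
extract-max → returns 69:
  remove root 69; move last element 18 to root → [18, 54, 26, 28, 20, 5, 21]
  18 vs larger child 54 at index 1, swap → [54, 18, 26, 28, 20, 5, 21]
  18 vs larger child 28 at index 3, swap → [54, 28, 26, 18, 20, 5, 21]
insert 70:
  append 70 at index 7 → [54, 28, 26, 18, 20, 5, 21, 70]
  70 > parent 18 at index 3, swap → [54, 28, 26, 70, 20, 5, 21, 18]
  70 > parent 28 at index 1, swap → [54, 70, 26, 28, 20, 5, 21, 18]
  70 > parent 54 at index 0, swap → [70, 54, 26, 28, 20, 5, 21, 18]
extract-max → returns 70:
  remove root 70; move last element 18 to root → [18, 54, 26, 28, 20, 5, 21]
  18 vs larger child 54 at index 1, swap → [54, 18, 26, 28, 20, 5, 21]
  18 vs larger child 28 at index 3, swap → [54, 28, 26, 18, 20, 5, 21]
extract-max → returns 54:
  remove root 54; move last element 21 to root → [21, 28, 26, 18, 20, 5]
  21 vs larger child 28 at index 1, swap → [28, 21, 26, 18, 20, 5]
extract-max → returns 28:
  remove root 28; move last element 5 to root → [5, 21, 26, 18, 20]
  5 vs larger child 26 at index 2, swap → [26, 21, 5, 18, 20]
insert 68:
  append 68 at index 5 → [26, 21, 5, 18, 20, 68]
  68 > parent 5 at index 2, swap → [26, 21, 68, 18, 20, 5]
  68 > parent 26 at index 0, swap → [68, 21, 26, 18, 20, 5]

[68, 21, 26, 18, 20, 5]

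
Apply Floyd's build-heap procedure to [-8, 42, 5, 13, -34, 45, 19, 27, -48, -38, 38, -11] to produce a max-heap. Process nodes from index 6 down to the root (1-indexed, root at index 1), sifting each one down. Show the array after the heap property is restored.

[45, 42, 19, 27, 38, 5, -8, 13, -48, -38, -34, -11]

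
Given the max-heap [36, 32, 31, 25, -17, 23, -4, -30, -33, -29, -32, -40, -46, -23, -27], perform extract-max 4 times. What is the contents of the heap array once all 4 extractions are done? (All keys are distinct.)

[23, -17, -4, -27, -29, -23, -40, -30, -33, -46, -32]

extract-max #1 returns 36:
  remove root 36; move last element -27 to root → [-27, 32, 31, 25, -17, 23, -4, -30, -33, -29, -32, -40, -46, -23]
  -27 vs larger child 32 at index 1, swap → [32, -27, 31, 25, -17, 23, -4, -30, -33, -29, -32, -40, -46, -23]
  -27 vs larger child 25 at index 3, swap → [32, 25, 31, -27, -17, 23, -4, -30, -33, -29, -32, -40, -46, -23]
extract-max #2 returns 32:
  remove root 32; move last element -23 to root → [-23, 25, 31, -27, -17, 23, -4, -30, -33, -29, -32, -40, -46]
  -23 vs larger child 31 at index 2, swap → [31, 25, -23, -27, -17, 23, -4, -30, -33, -29, -32, -40, -46]
  -23 vs larger child 23 at index 5, swap → [31, 25, 23, -27, -17, -23, -4, -30, -33, -29, -32, -40, -46]
extract-max #3 returns 31:
  remove root 31; move last element -46 to root → [-46, 25, 23, -27, -17, -23, -4, -30, -33, -29, -32, -40]
  -46 vs larger child 25 at index 1, swap → [25, -46, 23, -27, -17, -23, -4, -30, -33, -29, -32, -40]
  -46 vs larger child -17 at index 4, swap → [25, -17, 23, -27, -46, -23, -4, -30, -33, -29, -32, -40]
  -46 vs larger child -29 at index 9, swap → [25, -17, 23, -27, -29, -23, -4, -30, -33, -46, -32, -40]
extract-max #4 returns 25:
  remove root 25; move last element -40 to root → [-40, -17, 23, -27, -29, -23, -4, -30, -33, -46, -32]
  -40 vs larger child 23 at index 2, swap → [23, -17, -40, -27, -29, -23, -4, -30, -33, -46, -32]
  -40 vs larger child -4 at index 6, swap → [23, -17, -4, -27, -29, -23, -40, -30, -33, -46, -32]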